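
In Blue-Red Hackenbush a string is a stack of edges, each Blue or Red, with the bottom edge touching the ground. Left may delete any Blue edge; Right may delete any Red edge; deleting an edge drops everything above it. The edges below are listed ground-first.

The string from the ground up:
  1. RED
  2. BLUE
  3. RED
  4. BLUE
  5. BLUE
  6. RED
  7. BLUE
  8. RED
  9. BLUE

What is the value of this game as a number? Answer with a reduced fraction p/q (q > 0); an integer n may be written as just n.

Build g(s[:k]) for k = 1..9, string s = RED BLUE RED BLUE BLUE RED BLUE RED BLUE.
g_1 [R]  L=[∅]  R=[0]  → -1
g_2 [RB]  L=[-1]  R=[0]  → -1/2
g_3 [RBR]  L=[-1]  R=[-1/2, 0]  → -3/4
g_4 [RBRB]  L=[-1, -3/4]  R=[-1/2, 0]  → -5/8
g_5 [RBRBB]  L=[-1, -3/4, -5/8]  R=[-1/2, 0]  → -9/16
g_6 [RBRBBR]  L=[-1, -3/4, -5/8]  R=[-9/16, -1/2, 0]  → -19/32
g_7 [RBRBBRB]  L=[-1, -3/4, -5/8, -19/32]  R=[-9/16, -1/2, 0]  → -37/64
g_8 [RBRBBRBR]  L=[-1, -3/4, -5/8, -19/32]  R=[-37/64, -9/16, -1/2, 0]  → -75/128
g_9 [RBRBBRBRB]  L=[-1, -3/4, -5/8, -19/32, -75/128]  R=[-37/64, -9/16, -1/2, 0]  → -149/256

-149/256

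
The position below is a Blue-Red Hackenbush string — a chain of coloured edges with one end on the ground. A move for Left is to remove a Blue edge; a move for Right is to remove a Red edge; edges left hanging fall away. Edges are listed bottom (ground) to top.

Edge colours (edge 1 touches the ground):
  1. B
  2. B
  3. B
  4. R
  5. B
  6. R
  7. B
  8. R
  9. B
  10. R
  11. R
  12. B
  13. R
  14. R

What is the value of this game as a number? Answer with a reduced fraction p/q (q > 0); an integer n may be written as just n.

Prefix values for B B B R B R B R B R R B R R via {L|R} + simplicity:
G(B) = { 0 | — } → 1
G(BB) = { 0, 1 | — } → 2
G(BBB) = { 0, 1, 2 | — } → 3
G(BBBR) = { 0, 1, 2 | 3 } → 5/2
G(BBBRB) = { 0, 1, 2, 5/2 | 3 } → 11/4
G(BBBRBR) = { 0, 1, 2, 5/2 | 11/4, 3 } → 21/8
G(BBBRBRB) = { 0, 1, 2, 5/2, 21/8 | 11/4, 3 } → 43/16
G(BBBRBRBR) = { 0, 1, 2, 5/2, 21/8 | 43/16, 11/4, 3 } → 85/32
G(BBBRBRBRB) = { 0, 1, 2, 5/2, 21/8, 85/32 | 43/16, 11/4, 3 } → 171/64
G(BBBRBRBRBR) = { 0, 1, 2, 5/2, 21/8, 85/32 | 171/64, 43/16, 11/4, 3 } → 341/128
G(BBBRBRBRBRR) = { 0, 1, 2, 5/2, 21/8, 85/32 | 341/128, 171/64, 43/16, 11/4, 3 } → 681/256
G(BBBRBRBRBRRB) = { 0, 1, 2, 5/2, 21/8, 85/32, 681/256 | 341/128, 171/64, 43/16, 11/4, 3 } → 1363/512
G(BBBRBRBRBRRBR) = { 0, 1, 2, 5/2, 21/8, 85/32, 681/256 | 1363/512, 341/128, 171/64, 43/16, 11/4, 3 } → 2725/1024
G(BBBRBRBRBRRBRR) = { 0, 1, 2, 5/2, 21/8, 85/32, 681/256 | 2725/1024, 1363/512, 341/128, 171/64, 43/16, 11/4, 3 } → 5449/2048

5449/2048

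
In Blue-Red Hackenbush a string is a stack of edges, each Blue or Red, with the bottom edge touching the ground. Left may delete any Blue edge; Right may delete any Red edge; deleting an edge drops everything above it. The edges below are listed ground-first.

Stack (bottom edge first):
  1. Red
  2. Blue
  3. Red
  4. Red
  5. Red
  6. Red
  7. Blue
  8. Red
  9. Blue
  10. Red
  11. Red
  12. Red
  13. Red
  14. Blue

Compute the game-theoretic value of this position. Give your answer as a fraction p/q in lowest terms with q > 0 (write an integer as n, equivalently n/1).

Recurse on prefixes of the 14-edge string Red Blue Red Red Red Red Blue Red Blue Red Red Red Red Blue:
value_1 [R]  L=[·]  R=[0]  → -1
value_2 [RB]  L=[-1]  R=[0]  → -1/2
value_3 [RBR]  L=[-1]  R=[-1/2; 0]  → -3/4
value_4 [RBRR]  L=[-1]  R=[-3/4; -1/2; 0]  → -7/8
value_5 [RBRRR]  L=[-1]  R=[-7/8; -3/4; -1/2; 0]  → -15/16
value_6 [RBRRRR]  L=[-1]  R=[-15/16; -7/8; -3/4; -1/2; 0]  → -31/32
value_7 [RBRRRRB]  L=[-1; -31/32]  R=[-15/16; -7/8; -3/4; -1/2; 0]  → -61/64
value_8 [RBRRRRBR]  L=[-1; -31/32]  R=[-61/64; -15/16; -7/8; -3/4; -1/2; 0]  → -123/128
value_9 [RBRRRRBRB]  L=[-1; -31/32; -123/128]  R=[-61/64; -15/16; -7/8; -3/4; -1/2; 0]  → -245/256
value_10 [RBRRRRBRBR]  L=[-1; -31/32; -123/128]  R=[-245/256; -61/64; -15/16; -7/8; -3/4; -1/2; 0]  → -491/512
value_11 [RBRRRRBRBRR]  L=[-1; -31/32; -123/128]  R=[-491/512; -245/256; -61/64; -15/16; -7/8; -3/4; -1/2; 0]  → -983/1024
value_12 [RBRRRRBRBRRR]  L=[-1; -31/32; -123/128]  R=[-983/1024; -491/512; -245/256; -61/64; -15/16; -7/8; -3/4; -1/2; 0]  → -1967/2048
value_13 [RBRRRRBRBRRRR]  L=[-1; -31/32; -123/128]  R=[-1967/2048; -983/1024; -491/512; -245/256; -61/64; -15/16; -7/8; -3/4; -1/2; 0]  → -3935/4096
value_14 [RBRRRRBRBRRRRB]  L=[-1; -31/32; -123/128; -3935/4096]  R=[-1967/2048; -983/1024; -491/512; -245/256; -61/64; -15/16; -7/8; -3/4; -1/2; 0]  → -7869/8192

-7869/8192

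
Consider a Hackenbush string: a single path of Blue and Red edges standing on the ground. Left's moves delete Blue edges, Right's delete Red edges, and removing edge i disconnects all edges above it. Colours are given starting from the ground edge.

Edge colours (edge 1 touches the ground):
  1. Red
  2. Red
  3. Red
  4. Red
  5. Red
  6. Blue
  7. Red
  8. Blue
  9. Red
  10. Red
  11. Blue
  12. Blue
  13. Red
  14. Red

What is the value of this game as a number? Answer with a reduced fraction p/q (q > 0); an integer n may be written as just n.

1 of 14 · R · max L −∞ · min R 0 -> -1
2 of 14 · RR · max L −∞ · min R -1 -> -2
3 of 14 · RRR · max L −∞ · min R -2 -> -3
4 of 14 · RRRR · max L −∞ · min R -3 -> -4
5 of 14 · RRRRR · max L −∞ · min R -4 -> -5
6 of 14 · RRRRRB · max L -5 · min R -4 -> -9/2
7 of 14 · RRRRRBR · max L -5 · min R -9/2 -> -19/4
8 of 14 · RRRRRBRB · max L -19/4 · min R -9/2 -> -37/8
9 of 14 · RRRRRBRBR · max L -19/4 · min R -37/8 -> -75/16
10 of 14 · RRRRRBRBRR · max L -19/4 · min R -75/16 -> -151/32
11 of 14 · RRRRRBRBRRB · max L -151/32 · min R -75/16 -> -301/64
12 of 14 · RRRRRBRBRRBB · max L -301/64 · min R -75/16 -> -601/128
13 of 14 · RRRRRBRBRRBBR · max L -301/64 · min R -601/128 -> -1203/256
14 of 14 · RRRRRBRBRRBBRR · max L -301/64 · min R -1203/256 -> -2407/512

-2407/512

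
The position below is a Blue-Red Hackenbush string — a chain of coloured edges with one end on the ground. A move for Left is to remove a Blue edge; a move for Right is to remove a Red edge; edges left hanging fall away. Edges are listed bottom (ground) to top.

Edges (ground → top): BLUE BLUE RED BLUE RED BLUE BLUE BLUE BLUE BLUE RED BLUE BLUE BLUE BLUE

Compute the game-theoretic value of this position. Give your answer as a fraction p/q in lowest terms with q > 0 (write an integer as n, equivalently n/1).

Prefix values for BLUE BLUE RED BLUE RED BLUE BLUE BLUE BLUE BLUE RED BLUE BLUE BLUE BLUE via {L|R} + simplicity:
1 of 15 · B · max L 0 · min R +∞ — 1
2 of 15 · BB · max L 1 · min R +∞ — 2
3 of 15 · BBR · max L 1 · min R 2 — 3/2
4 of 15 · BBRB · max L 3/2 · min R 2 — 7/4
5 of 15 · BBRBR · max L 3/2 · min R 7/4 — 13/8
6 of 15 · BBRBRB · max L 13/8 · min R 7/4 — 27/16
7 of 15 · BBRBRBB · max L 27/16 · min R 7/4 — 55/32
8 of 15 · BBRBRBBB · max L 55/32 · min R 7/4 — 111/64
9 of 15 · BBRBRBBBB · max L 111/64 · min R 7/4 — 223/128
10 of 15 · BBRBRBBBBB · max L 223/128 · min R 7/4 — 447/256
11 of 15 · BBRBRBBBBBR · max L 223/128 · min R 447/256 — 893/512
12 of 15 · BBRBRBBBBBRB · max L 893/512 · min R 447/256 — 1787/1024
13 of 15 · BBRBRBBBBBRBB · max L 1787/1024 · min R 447/256 — 3575/2048
14 of 15 · BBRBRBBBBBRBBB · max L 3575/2048 · min R 447/256 — 7151/4096
15 of 15 · BBRBRBBBBBRBBBB · max L 7151/4096 · min R 447/256 — 14303/8192

14303/8192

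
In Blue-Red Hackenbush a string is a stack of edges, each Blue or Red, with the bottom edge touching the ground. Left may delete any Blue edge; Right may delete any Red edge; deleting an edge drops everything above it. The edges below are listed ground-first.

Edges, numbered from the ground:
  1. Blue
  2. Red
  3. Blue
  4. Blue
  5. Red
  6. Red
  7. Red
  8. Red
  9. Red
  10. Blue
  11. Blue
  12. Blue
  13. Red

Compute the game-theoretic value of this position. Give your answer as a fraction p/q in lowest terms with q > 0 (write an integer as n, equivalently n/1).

1 of 13 · B · max L 0 · min R +∞ -> 1
2 of 13 · BR · max L 0 · min R 1 -> 1/2
3 of 13 · BRB · max L 1/2 · min R 1 -> 3/4
4 of 13 · BRBB · max L 3/4 · min R 1 -> 7/8
5 of 13 · BRBBR · max L 3/4 · min R 7/8 -> 13/16
6 of 13 · BRBBRR · max L 3/4 · min R 13/16 -> 25/32
7 of 13 · BRBBRRR · max L 3/4 · min R 25/32 -> 49/64
8 of 13 · BRBBRRRR · max L 3/4 · min R 49/64 -> 97/128
9 of 13 · BRBBRRRRR · max L 3/4 · min R 97/128 -> 193/256
10 of 13 · BRBBRRRRRB · max L 193/256 · min R 97/128 -> 387/512
11 of 13 · BRBBRRRRRBB · max L 387/512 · min R 97/128 -> 775/1024
12 of 13 · BRBBRRRRRBBB · max L 775/1024 · min R 97/128 -> 1551/2048
13 of 13 · BRBBRRRRRBBBR · max L 775/1024 · min R 1551/2048 -> 3101/4096

3101/4096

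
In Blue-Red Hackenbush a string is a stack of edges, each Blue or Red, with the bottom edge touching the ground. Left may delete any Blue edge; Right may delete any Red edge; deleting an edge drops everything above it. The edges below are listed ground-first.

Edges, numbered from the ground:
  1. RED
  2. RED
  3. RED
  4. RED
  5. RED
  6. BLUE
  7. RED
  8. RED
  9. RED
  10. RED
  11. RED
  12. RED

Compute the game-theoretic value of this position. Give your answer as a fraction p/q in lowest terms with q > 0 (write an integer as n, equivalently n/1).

R: Left {  }, Right { 0 } — simplest -1
RR: Left {  }, Right { -1; 0 } — simplest -2
RRR: Left {  }, Right { -2; -1; 0 } — simplest -3
RRRR: Left {  }, Right { -3; -2; -1; 0 } — simplest -4
RRRRR: Left {  }, Right { -4; -3; -2; -1; 0 } — simplest -5
RRRRRB: Left { -5 }, Right { -4; -3; -2; -1; 0 } — simplest -9/2
RRRRRBR: Left { -5 }, Right { -9/2; -4; -3; -2; -1; 0 } — simplest -19/4
RRRRRBRR: Left { -5 }, Right { -19/4; -9/2; -4; -3; -2; -1; 0 } — simplest -39/8
RRRRRBRRR: Left { -5 }, Right { -39/8; -19/4; -9/2; -4; -3; -2; -1; 0 } — simplest -79/16
RRRRRBRRRR: Left { -5 }, Right { -79/16; -39/8; -19/4; -9/2; -4; -3; -2; -1; 0 } — simplest -159/32
RRRRRBRRRRR: Left { -5 }, Right { -159/32; -79/16; -39/8; -19/4; -9/2; -4; -3; -2; -1; 0 } — simplest -319/64
RRRRRBRRRRRR: Left { -5 }, Right { -319/64; -159/32; -79/16; -39/8; -19/4; -9/2; -4; -3; -2; -1; 0 } — simplest -639/128

-639/128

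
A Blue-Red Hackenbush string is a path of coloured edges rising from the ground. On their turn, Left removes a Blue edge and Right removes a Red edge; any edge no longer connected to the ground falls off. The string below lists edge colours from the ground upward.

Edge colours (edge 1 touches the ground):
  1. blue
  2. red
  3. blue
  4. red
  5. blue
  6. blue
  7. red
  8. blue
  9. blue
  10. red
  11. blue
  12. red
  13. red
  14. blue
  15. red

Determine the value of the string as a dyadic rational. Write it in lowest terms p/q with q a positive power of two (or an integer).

11685/16384

Recurse on prefixes of the 15-edge string blue red blue red blue blue red blue blue red blue red red blue red:
value_1 [b]  L=[0]  R=[·]  => 1
value_2 [br]  L=[0]  R=[1]  => 1/2
value_3 [brb]  L=[0; 1/2]  R=[1]  => 3/4
value_4 [brbr]  L=[0; 1/2]  R=[3/4; 1]  => 5/8
value_5 [brbrb]  L=[0; 1/2; 5/8]  R=[3/4; 1]  => 11/16
value_6 [brbrbb]  L=[0; 1/2; 5/8; 11/16]  R=[3/4; 1]  => 23/32
value_7 [brbrbbr]  L=[0; 1/2; 5/8; 11/16]  R=[23/32; 3/4; 1]  => 45/64
value_8 [brbrbbrb]  L=[0; 1/2; 5/8; 11/16; 45/64]  R=[23/32; 3/4; 1]  => 91/128
value_9 [brbrbbrbb]  L=[0; 1/2; 5/8; 11/16; 45/64; 91/128]  R=[23/32; 3/4; 1]  => 183/256
value_10 [brbrbbrbbr]  L=[0; 1/2; 5/8; 11/16; 45/64; 91/128]  R=[183/256; 23/32; 3/4; 1]  => 365/512
value_11 [brbrbbrbbrb]  L=[0; 1/2; 5/8; 11/16; 45/64; 91/128; 365/512]  R=[183/256; 23/32; 3/4; 1]  => 731/1024
value_12 [brbrbbrbbrbr]  L=[0; 1/2; 5/8; 11/16; 45/64; 91/128; 365/512]  R=[731/1024; 183/256; 23/32; 3/4; 1]  => 1461/2048
value_13 [brbrbbrbbrbrr]  L=[0; 1/2; 5/8; 11/16; 45/64; 91/128; 365/512]  R=[1461/2048; 731/1024; 183/256; 23/32; 3/4; 1]  => 2921/4096
value_14 [brbrbbrbbrbrrb]  L=[0; 1/2; 5/8; 11/16; 45/64; 91/128; 365/512; 2921/4096]  R=[1461/2048; 731/1024; 183/256; 23/32; 3/4; 1]  => 5843/8192
value_15 [brbrbbrbbrbrrbr]  L=[0; 1/2; 5/8; 11/16; 45/64; 91/128; 365/512; 2921/4096]  R=[5843/8192; 1461/2048; 731/1024; 183/256; 23/32; 3/4; 1]  => 11685/16384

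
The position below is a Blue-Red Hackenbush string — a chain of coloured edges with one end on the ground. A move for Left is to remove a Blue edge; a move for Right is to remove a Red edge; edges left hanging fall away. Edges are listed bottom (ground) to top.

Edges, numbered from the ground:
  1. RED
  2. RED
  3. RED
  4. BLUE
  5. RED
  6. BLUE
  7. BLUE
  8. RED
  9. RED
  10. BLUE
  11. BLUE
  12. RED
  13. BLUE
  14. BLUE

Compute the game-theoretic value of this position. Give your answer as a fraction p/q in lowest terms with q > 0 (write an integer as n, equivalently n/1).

1 of 14 · R · max L −∞ · min R 0 = -1
2 of 14 · RR · max L −∞ · min R -1 = -2
3 of 14 · RRR · max L −∞ · min R -2 = -3
4 of 14 · RRRB · max L -3 · min R -2 = -5/2
5 of 14 · RRRBR · max L -3 · min R -5/2 = -11/4
6 of 14 · RRRBRB · max L -11/4 · min R -5/2 = -21/8
7 of 14 · RRRBRBB · max L -21/8 · min R -5/2 = -41/16
8 of 14 · RRRBRBBR · max L -21/8 · min R -41/16 = -83/32
9 of 14 · RRRBRBBRR · max L -21/8 · min R -83/32 = -167/64
10 of 14 · RRRBRBBRRB · max L -167/64 · min R -83/32 = -333/128
11 of 14 · RRRBRBBRRBB · max L -333/128 · min R -83/32 = -665/256
12 of 14 · RRRBRBBRRBBR · max L -333/128 · min R -665/256 = -1331/512
13 of 14 · RRRBRBBRRBBRB · max L -1331/512 · min R -665/256 = -2661/1024
14 of 14 · RRRBRBBRRBBRBB · max L -2661/1024 · min R -665/256 = -5321/2048

-5321/2048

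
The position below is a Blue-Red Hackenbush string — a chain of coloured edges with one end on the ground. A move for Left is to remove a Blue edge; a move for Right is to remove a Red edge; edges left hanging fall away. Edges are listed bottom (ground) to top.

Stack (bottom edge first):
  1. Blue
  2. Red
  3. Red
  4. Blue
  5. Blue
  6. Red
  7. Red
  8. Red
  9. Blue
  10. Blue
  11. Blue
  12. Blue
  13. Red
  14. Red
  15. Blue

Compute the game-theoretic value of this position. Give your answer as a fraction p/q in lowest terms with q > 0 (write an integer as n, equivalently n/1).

Recurse on prefixes of the 15-edge string Blue Red Red Blue Blue Red Red Red Blue Blue Blue Blue Red Red Blue:
1 of 15 · B · max L 0 · min R +∞ — 1
2 of 15 · BR · max L 0 · min R 1 — 1/2
3 of 15 · BRR · max L 0 · min R 1/2 — 1/4
4 of 15 · BRRB · max L 1/4 · min R 1/2 — 3/8
5 of 15 · BRRBB · max L 3/8 · min R 1/2 — 7/16
6 of 15 · BRRBBR · max L 3/8 · min R 7/16 — 13/32
7 of 15 · BRRBBRR · max L 3/8 · min R 13/32 — 25/64
8 of 15 · BRRBBRRR · max L 3/8 · min R 25/64 — 49/128
9 of 15 · BRRBBRRRB · max L 49/128 · min R 25/64 — 99/256
10 of 15 · BRRBBRRRBB · max L 99/256 · min R 25/64 — 199/512
11 of 15 · BRRBBRRRBBB · max L 199/512 · min R 25/64 — 399/1024
12 of 15 · BRRBBRRRBBBB · max L 399/1024 · min R 25/64 — 799/2048
13 of 15 · BRRBBRRRBBBBR · max L 399/1024 · min R 799/2048 — 1597/4096
14 of 15 · BRRBBRRRBBBBRR · max L 399/1024 · min R 1597/4096 — 3193/8192
15 of 15 · BRRBBRRRBBBBRRB · max L 3193/8192 · min R 1597/4096 — 6387/16384

6387/16384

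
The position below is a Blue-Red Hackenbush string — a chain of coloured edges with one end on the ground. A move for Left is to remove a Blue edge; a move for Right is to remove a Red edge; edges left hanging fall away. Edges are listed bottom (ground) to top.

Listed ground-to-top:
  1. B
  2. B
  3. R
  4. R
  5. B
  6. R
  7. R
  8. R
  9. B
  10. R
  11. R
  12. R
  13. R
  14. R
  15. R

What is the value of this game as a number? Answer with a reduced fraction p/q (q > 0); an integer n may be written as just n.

10369/8192

Recurse on prefixes of the 15-edge string B B R R B R R R B R R R R R R:
step 1: add B to get B; options L={ 0 } R={ — } -> 1
step 2: add B to get BB; options L={ 0, 1 } R={ — } -> 2
step 3: add R to get BBR; options L={ 0, 1 } R={ 2 } -> 3/2
step 4: add R to get BBRR; options L={ 0, 1 } R={ 3/2, 2 } -> 5/4
step 5: add B to get BBRRB; options L={ 0, 1, 5/4 } R={ 3/2, 2 } -> 11/8
step 6: add R to get BBRRBR; options L={ 0, 1, 5/4 } R={ 11/8, 3/2, 2 } -> 21/16
step 7: add R to get BBRRBRR; options L={ 0, 1, 5/4 } R={ 21/16, 11/8, 3/2, 2 } -> 41/32
step 8: add R to get BBRRBRRR; options L={ 0, 1, 5/4 } R={ 41/32, 21/16, 11/8, 3/2, 2 } -> 81/64
step 9: add B to get BBRRBRRRB; options L={ 0, 1, 5/4, 81/64 } R={ 41/32, 21/16, 11/8, 3/2, 2 } -> 163/128
step 10: add R to get BBRRBRRRBR; options L={ 0, 1, 5/4, 81/64 } R={ 163/128, 41/32, 21/16, 11/8, 3/2, 2 } -> 325/256
step 11: add R to get BBRRBRRRBRR; options L={ 0, 1, 5/4, 81/64 } R={ 325/256, 163/128, 41/32, 21/16, 11/8, 3/2, 2 } -> 649/512
step 12: add R to get BBRRBRRRBRRR; options L={ 0, 1, 5/4, 81/64 } R={ 649/512, 325/256, 163/128, 41/32, 21/16, 11/8, 3/2, 2 } -> 1297/1024
step 13: add R to get BBRRBRRRBRRRR; options L={ 0, 1, 5/4, 81/64 } R={ 1297/1024, 649/512, 325/256, 163/128, 41/32, 21/16, 11/8, 3/2, 2 } -> 2593/2048
step 14: add R to get BBRRBRRRBRRRRR; options L={ 0, 1, 5/4, 81/64 } R={ 2593/2048, 1297/1024, 649/512, 325/256, 163/128, 41/32, 21/16, 11/8, 3/2, 2 } -> 5185/4096
step 15: add R to get BBRRBRRRBRRRRRR; options L={ 0, 1, 5/4, 81/64 } R={ 5185/4096, 2593/2048, 1297/1024, 649/512, 325/256, 163/128, 41/32, 21/16, 11/8, 3/2, 2 } -> 10369/8192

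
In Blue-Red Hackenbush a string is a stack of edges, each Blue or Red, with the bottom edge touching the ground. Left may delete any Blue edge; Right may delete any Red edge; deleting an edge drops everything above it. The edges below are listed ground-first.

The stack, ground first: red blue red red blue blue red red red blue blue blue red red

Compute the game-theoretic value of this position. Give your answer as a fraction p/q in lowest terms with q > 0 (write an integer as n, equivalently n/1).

-6599/8192

Recurse on prefixes of the 14-edge string red blue red red blue blue red red red blue blue blue red red:
g_1 [r]  L=[·]  R=[0]  = -1
g_2 [rb]  L=[-1]  R=[0]  = -1/2
g_3 [rbr]  L=[-1]  R=[-1/2, 0]  = -3/4
g_4 [rbrr]  L=[-1]  R=[-3/4, -1/2, 0]  = -7/8
g_5 [rbrrb]  L=[-1, -7/8]  R=[-3/4, -1/2, 0]  = -13/16
g_6 [rbrrbb]  L=[-1, -7/8, -13/16]  R=[-3/4, -1/2, 0]  = -25/32
g_7 [rbrrbbr]  L=[-1, -7/8, -13/16]  R=[-25/32, -3/4, -1/2, 0]  = -51/64
g_8 [rbrrbbrr]  L=[-1, -7/8, -13/16]  R=[-51/64, -25/32, -3/4, -1/2, 0]  = -103/128
g_9 [rbrrbbrrr]  L=[-1, -7/8, -13/16]  R=[-103/128, -51/64, -25/32, -3/4, -1/2, 0]  = -207/256
g_10 [rbrrbbrrrb]  L=[-1, -7/8, -13/16, -207/256]  R=[-103/128, -51/64, -25/32, -3/4, -1/2, 0]  = -413/512
g_11 [rbrrbbrrrbb]  L=[-1, -7/8, -13/16, -207/256, -413/512]  R=[-103/128, -51/64, -25/32, -3/4, -1/2, 0]  = -825/1024
g_12 [rbrrbbrrrbbb]  L=[-1, -7/8, -13/16, -207/256, -413/512, -825/1024]  R=[-103/128, -51/64, -25/32, -3/4, -1/2, 0]  = -1649/2048
g_13 [rbrrbbrrrbbbr]  L=[-1, -7/8, -13/16, -207/256, -413/512, -825/1024]  R=[-1649/2048, -103/128, -51/64, -25/32, -3/4, -1/2, 0]  = -3299/4096
g_14 [rbrrbbrrrbbbrr]  L=[-1, -7/8, -13/16, -207/256, -413/512, -825/1024]  R=[-3299/4096, -1649/2048, -103/128, -51/64, -25/32, -3/4, -1/2, 0]  = -6599/8192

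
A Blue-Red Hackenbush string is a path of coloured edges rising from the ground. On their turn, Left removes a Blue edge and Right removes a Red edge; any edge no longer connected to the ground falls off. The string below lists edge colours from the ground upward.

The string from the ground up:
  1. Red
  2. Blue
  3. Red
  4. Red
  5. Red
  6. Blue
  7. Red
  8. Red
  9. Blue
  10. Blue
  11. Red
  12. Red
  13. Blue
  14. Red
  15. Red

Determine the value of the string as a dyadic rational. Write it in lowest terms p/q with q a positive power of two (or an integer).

-15159/16384

Prefix values for Red Blue Red Red Red Blue Red Red Blue Blue Red Red Blue Red Red via {L|R} + simplicity:
step 1: add Red to get R; options L={ ∅ } R={ 0 } ⇒ -1
step 2: add Blue to get RB; options L={ -1 } R={ 0 } ⇒ -1/2
step 3: add Red to get RBR; options L={ -1 } R={ -1/2, 0 } ⇒ -3/4
step 4: add Red to get RBRR; options L={ -1 } R={ -3/4, -1/2, 0 } ⇒ -7/8
step 5: add Red to get RBRRR; options L={ -1 } R={ -7/8, -3/4, -1/2, 0 } ⇒ -15/16
step 6: add Blue to get RBRRRB; options L={ -1, -15/16 } R={ -7/8, -3/4, -1/2, 0 } ⇒ -29/32
step 7: add Red to get RBRRRBR; options L={ -1, -15/16 } R={ -29/32, -7/8, -3/4, -1/2, 0 } ⇒ -59/64
step 8: add Red to get RBRRRBRR; options L={ -1, -15/16 } R={ -59/64, -29/32, -7/8, -3/4, -1/2, 0 } ⇒ -119/128
step 9: add Blue to get RBRRRBRRB; options L={ -1, -15/16, -119/128 } R={ -59/64, -29/32, -7/8, -3/4, -1/2, 0 } ⇒ -237/256
step 10: add Blue to get RBRRRBRRBB; options L={ -1, -15/16, -119/128, -237/256 } R={ -59/64, -29/32, -7/8, -3/4, -1/2, 0 } ⇒ -473/512
step 11: add Red to get RBRRRBRRBBR; options L={ -1, -15/16, -119/128, -237/256 } R={ -473/512, -59/64, -29/32, -7/8, -3/4, -1/2, 0 } ⇒ -947/1024
step 12: add Red to get RBRRRBRRBBRR; options L={ -1, -15/16, -119/128, -237/256 } R={ -947/1024, -473/512, -59/64, -29/32, -7/8, -3/4, -1/2, 0 } ⇒ -1895/2048
step 13: add Blue to get RBRRRBRRBBRRB; options L={ -1, -15/16, -119/128, -237/256, -1895/2048 } R={ -947/1024, -473/512, -59/64, -29/32, -7/8, -3/4, -1/2, 0 } ⇒ -3789/4096
step 14: add Red to get RBRRRBRRBBRRBR; options L={ -1, -15/16, -119/128, -237/256, -1895/2048 } R={ -3789/4096, -947/1024, -473/512, -59/64, -29/32, -7/8, -3/4, -1/2, 0 } ⇒ -7579/8192
step 15: add Red to get RBRRRBRRBBRRBRR; options L={ -1, -15/16, -119/128, -237/256, -1895/2048 } R={ -7579/8192, -3789/4096, -947/1024, -473/512, -59/64, -29/32, -7/8, -3/4, -1/2, 0 } ⇒ -15159/16384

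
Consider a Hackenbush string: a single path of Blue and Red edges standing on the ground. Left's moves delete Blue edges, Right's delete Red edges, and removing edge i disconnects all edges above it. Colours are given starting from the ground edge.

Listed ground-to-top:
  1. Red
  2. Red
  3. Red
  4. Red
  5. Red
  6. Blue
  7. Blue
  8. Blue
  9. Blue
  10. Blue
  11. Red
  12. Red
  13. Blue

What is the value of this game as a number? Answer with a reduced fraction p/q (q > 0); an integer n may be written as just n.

-1037/256

Build value(s[:k]) for k = 1..13, string s = Red Red Red Red Red Blue Blue Blue Blue Blue Red Red Blue.
value(R) = { ∅ | 0 } → -1
value(RR) = { ∅ | -1, 0 } → -2
value(RRR) = { ∅ | -2, -1, 0 } → -3
value(RRRR) = { ∅ | -3, -2, -1, 0 } → -4
value(RRRRR) = { ∅ | -4, -3, -2, -1, 0 } → -5
value(RRRRRB) = { -5 | -4, -3, -2, -1, 0 } → -9/2
value(RRRRRBB) = { -5, -9/2 | -4, -3, -2, -1, 0 } → -17/4
value(RRRRRBBB) = { -5, -9/2, -17/4 | -4, -3, -2, -1, 0 } → -33/8
value(RRRRRBBBB) = { -5, -9/2, -17/4, -33/8 | -4, -3, -2, -1, 0 } → -65/16
value(RRRRRBBBBB) = { -5, -9/2, -17/4, -33/8, -65/16 | -4, -3, -2, -1, 0 } → -129/32
value(RRRRRBBBBBR) = { -5, -9/2, -17/4, -33/8, -65/16 | -129/32, -4, -3, -2, -1, 0 } → -259/64
value(RRRRRBBBBBRR) = { -5, -9/2, -17/4, -33/8, -65/16 | -259/64, -129/32, -4, -3, -2, -1, 0 } → -519/128
value(RRRRRBBBBBRRB) = { -5, -9/2, -17/4, -33/8, -65/16, -519/128 | -259/64, -129/32, -4, -3, -2, -1, 0 } → -1037/256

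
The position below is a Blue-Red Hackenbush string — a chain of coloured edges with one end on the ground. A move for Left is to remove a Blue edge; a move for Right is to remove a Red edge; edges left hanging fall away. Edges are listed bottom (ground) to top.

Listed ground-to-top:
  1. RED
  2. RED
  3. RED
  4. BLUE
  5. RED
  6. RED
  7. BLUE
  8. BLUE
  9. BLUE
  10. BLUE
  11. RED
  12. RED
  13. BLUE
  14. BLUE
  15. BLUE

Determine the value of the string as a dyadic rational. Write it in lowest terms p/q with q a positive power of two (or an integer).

R: Left { none }, Right { 0 } = simplest -1
RR: Left { none }, Right { -1, 0 } = simplest -2
RRR: Left { none }, Right { -2, -1, 0 } = simplest -3
RRRB: Left { -3 }, Right { -2, -1, 0 } = simplest -5/2
RRRBR: Left { -3 }, Right { -5/2, -2, -1, 0 } = simplest -11/4
RRRBRR: Left { -3 }, Right { -11/4, -5/2, -2, -1, 0 } = simplest -23/8
RRRBRRB: Left { -3, -23/8 }, Right { -11/4, -5/2, -2, -1, 0 } = simplest -45/16
RRRBRRBB: Left { -3, -23/8, -45/16 }, Right { -11/4, -5/2, -2, -1, 0 } = simplest -89/32
RRRBRRBBB: Left { -3, -23/8, -45/16, -89/32 }, Right { -11/4, -5/2, -2, -1, 0 } = simplest -177/64
RRRBRRBBBB: Left { -3, -23/8, -45/16, -89/32, -177/64 }, Right { -11/4, -5/2, -2, -1, 0 } = simplest -353/128
RRRBRRBBBBR: Left { -3, -23/8, -45/16, -89/32, -177/64 }, Right { -353/128, -11/4, -5/2, -2, -1, 0 } = simplest -707/256
RRRBRRBBBBRR: Left { -3, -23/8, -45/16, -89/32, -177/64 }, Right { -707/256, -353/128, -11/4, -5/2, -2, -1, 0 } = simplest -1415/512
RRRBRRBBBBRRB: Left { -3, -23/8, -45/16, -89/32, -177/64, -1415/512 }, Right { -707/256, -353/128, -11/4, -5/2, -2, -1, 0 } = simplest -2829/1024
RRRBRRBBBBRRBB: Left { -3, -23/8, -45/16, -89/32, -177/64, -1415/512, -2829/1024 }, Right { -707/256, -353/128, -11/4, -5/2, -2, -1, 0 } = simplest -5657/2048
RRRBRRBBBBRRBBB: Left { -3, -23/8, -45/16, -89/32, -177/64, -1415/512, -2829/1024, -5657/2048 }, Right { -707/256, -353/128, -11/4, -5/2, -2, -1, 0 } = simplest -11313/4096

-11313/4096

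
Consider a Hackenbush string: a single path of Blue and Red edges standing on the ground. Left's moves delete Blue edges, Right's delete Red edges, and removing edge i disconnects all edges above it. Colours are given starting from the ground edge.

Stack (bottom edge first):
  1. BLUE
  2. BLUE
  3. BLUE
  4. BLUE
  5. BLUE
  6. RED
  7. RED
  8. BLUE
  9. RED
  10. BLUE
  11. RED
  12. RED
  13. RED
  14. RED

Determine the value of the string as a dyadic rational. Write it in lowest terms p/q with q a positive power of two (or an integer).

edge 1 of 14 (BLUE): { 0 | none } gives 1
edge 2 of 14 (BLUE): { 0,1 | none } gives 2
edge 3 of 14 (BLUE): { 0,1,2 | none } gives 3
edge 4 of 14 (BLUE): { 0,1,2,3 | none } gives 4
edge 5 of 14 (BLUE): { 0,1,2,3,4 | none } gives 5
edge 6 of 14 (RED): { 0,1,2,3,4 | 5 } gives 9/2
edge 7 of 14 (RED): { 0,1,2,3,4 | 9/2,5 } gives 17/4
edge 8 of 14 (BLUE): { 0,1,2,3,4,17/4 | 9/2,5 } gives 35/8
edge 9 of 14 (RED): { 0,1,2,3,4,17/4 | 35/8,9/2,5 } gives 69/16
edge 10 of 14 (BLUE): { 0,1,2,3,4,17/4,69/16 | 35/8,9/2,5 } gives 139/32
edge 11 of 14 (RED): { 0,1,2,3,4,17/4,69/16 | 139/32,35/8,9/2,5 } gives 277/64
edge 12 of 14 (RED): { 0,1,2,3,4,17/4,69/16 | 277/64,139/32,35/8,9/2,5 } gives 553/128
edge 13 of 14 (RED): { 0,1,2,3,4,17/4,69/16 | 553/128,277/64,139/32,35/8,9/2,5 } gives 1105/256
edge 14 of 14 (RED): { 0,1,2,3,4,17/4,69/16 | 1105/256,553/128,277/64,139/32,35/8,9/2,5 } gives 2209/512

2209/512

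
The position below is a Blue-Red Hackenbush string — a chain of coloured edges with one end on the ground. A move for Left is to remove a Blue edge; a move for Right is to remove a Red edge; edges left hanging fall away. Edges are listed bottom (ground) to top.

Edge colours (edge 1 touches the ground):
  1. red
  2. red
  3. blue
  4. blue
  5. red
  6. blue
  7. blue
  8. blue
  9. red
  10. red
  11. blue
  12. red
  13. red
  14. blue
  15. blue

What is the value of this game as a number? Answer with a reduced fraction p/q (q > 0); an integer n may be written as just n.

-10457/8192

edge 1 of 15 (red): { (no moves) | 0 } → -1
edge 2 of 15 (red): { (no moves) | -1; 0 } → -2
edge 3 of 15 (blue): { -2 | -1; 0 } → -3/2
edge 4 of 15 (blue): { -2; -3/2 | -1; 0 } → -5/4
edge 5 of 15 (red): { -2; -3/2 | -5/4; -1; 0 } → -11/8
edge 6 of 15 (blue): { -2; -3/2; -11/8 | -5/4; -1; 0 } → -21/16
edge 7 of 15 (blue): { -2; -3/2; -11/8; -21/16 | -5/4; -1; 0 } → -41/32
edge 8 of 15 (blue): { -2; -3/2; -11/8; -21/16; -41/32 | -5/4; -1; 0 } → -81/64
edge 9 of 15 (red): { -2; -3/2; -11/8; -21/16; -41/32 | -81/64; -5/4; -1; 0 } → -163/128
edge 10 of 15 (red): { -2; -3/2; -11/8; -21/16; -41/32 | -163/128; -81/64; -5/4; -1; 0 } → -327/256
edge 11 of 15 (blue): { -2; -3/2; -11/8; -21/16; -41/32; -327/256 | -163/128; -81/64; -5/4; -1; 0 } → -653/512
edge 12 of 15 (red): { -2; -3/2; -11/8; -21/16; -41/32; -327/256 | -653/512; -163/128; -81/64; -5/4; -1; 0 } → -1307/1024
edge 13 of 15 (red): { -2; -3/2; -11/8; -21/16; -41/32; -327/256 | -1307/1024; -653/512; -163/128; -81/64; -5/4; -1; 0 } → -2615/2048
edge 14 of 15 (blue): { -2; -3/2; -11/8; -21/16; -41/32; -327/256; -2615/2048 | -1307/1024; -653/512; -163/128; -81/64; -5/4; -1; 0 } → -5229/4096
edge 15 of 15 (blue): { -2; -3/2; -11/8; -21/16; -41/32; -327/256; -2615/2048; -5229/4096 | -1307/1024; -653/512; -163/128; -81/64; -5/4; -1; 0 } → -10457/8192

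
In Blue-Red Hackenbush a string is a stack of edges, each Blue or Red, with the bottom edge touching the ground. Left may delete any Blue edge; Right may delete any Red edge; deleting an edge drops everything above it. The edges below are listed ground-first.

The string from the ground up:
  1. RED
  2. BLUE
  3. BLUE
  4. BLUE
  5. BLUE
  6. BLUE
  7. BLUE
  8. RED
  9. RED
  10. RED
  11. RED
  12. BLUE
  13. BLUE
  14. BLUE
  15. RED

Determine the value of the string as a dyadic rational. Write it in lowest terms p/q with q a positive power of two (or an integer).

-483/16384

Prefix values for RED BLUE BLUE BLUE BLUE BLUE BLUE RED RED RED RED BLUE BLUE BLUE RED via {L|R} + simplicity:
1 of 15 · R · max L −∞ · min R 0 ⇒ -1
2 of 15 · RB · max L -1 · min R 0 ⇒ -1/2
3 of 15 · RBB · max L -1/2 · min R 0 ⇒ -1/4
4 of 15 · RBBB · max L -1/4 · min R 0 ⇒ -1/8
5 of 15 · RBBBB · max L -1/8 · min R 0 ⇒ -1/16
6 of 15 · RBBBBB · max L -1/16 · min R 0 ⇒ -1/32
7 of 15 · RBBBBBB · max L -1/32 · min R 0 ⇒ -1/64
8 of 15 · RBBBBBBR · max L -1/32 · min R -1/64 ⇒ -3/128
9 of 15 · RBBBBBBRR · max L -1/32 · min R -3/128 ⇒ -7/256
10 of 15 · RBBBBBBRRR · max L -1/32 · min R -7/256 ⇒ -15/512
11 of 15 · RBBBBBBRRRR · max L -1/32 · min R -15/512 ⇒ -31/1024
12 of 15 · RBBBBBBRRRRB · max L -31/1024 · min R -15/512 ⇒ -61/2048
13 of 15 · RBBBBBBRRRRBB · max L -61/2048 · min R -15/512 ⇒ -121/4096
14 of 15 · RBBBBBBRRRRBBB · max L -121/4096 · min R -15/512 ⇒ -241/8192
15 of 15 · RBBBBBBRRRRBBBR · max L -121/4096 · min R -241/8192 ⇒ -483/16384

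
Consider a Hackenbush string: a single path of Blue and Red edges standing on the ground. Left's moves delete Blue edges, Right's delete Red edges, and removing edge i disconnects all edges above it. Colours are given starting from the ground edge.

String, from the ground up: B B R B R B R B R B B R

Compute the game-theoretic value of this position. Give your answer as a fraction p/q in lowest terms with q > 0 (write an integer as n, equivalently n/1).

1709/1024

g(B) = { 0 |  } gives 1
g(BB) = { 0 1 |  } gives 2
g(BBR) = { 0 1 | 2 } gives 3/2
g(BBRB) = { 0 1 3/2 | 2 } gives 7/4
g(BBRBR) = { 0 1 3/2 | 7/4 2 } gives 13/8
g(BBRBRB) = { 0 1 3/2 13/8 | 7/4 2 } gives 27/16
g(BBRBRBR) = { 0 1 3/2 13/8 | 27/16 7/4 2 } gives 53/32
g(BBRBRBRB) = { 0 1 3/2 13/8 53/32 | 27/16 7/4 2 } gives 107/64
g(BBRBRBRBR) = { 0 1 3/2 13/8 53/32 | 107/64 27/16 7/4 2 } gives 213/128
g(BBRBRBRBRB) = { 0 1 3/2 13/8 53/32 213/128 | 107/64 27/16 7/4 2 } gives 427/256
g(BBRBRBRBRBB) = { 0 1 3/2 13/8 53/32 213/128 427/256 | 107/64 27/16 7/4 2 } gives 855/512
g(BBRBRBRBRBBR) = { 0 1 3/2 13/8 53/32 213/128 427/256 | 855/512 107/64 27/16 7/4 2 } gives 1709/1024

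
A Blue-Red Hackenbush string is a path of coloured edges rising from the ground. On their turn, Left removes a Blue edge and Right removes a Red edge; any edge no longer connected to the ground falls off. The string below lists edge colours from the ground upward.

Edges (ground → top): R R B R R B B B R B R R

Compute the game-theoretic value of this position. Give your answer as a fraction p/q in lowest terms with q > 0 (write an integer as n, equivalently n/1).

-1815/1024

R: Left { ∅ }, Right { 0 } -> simplest -1
RR: Left { ∅ }, Right { -1,0 } -> simplest -2
RRB: Left { -2 }, Right { -1,0 } -> simplest -3/2
RRBR: Left { -2 }, Right { -3/2,-1,0 } -> simplest -7/4
RRBRR: Left { -2 }, Right { -7/4,-3/2,-1,0 } -> simplest -15/8
RRBRRB: Left { -2,-15/8 }, Right { -7/4,-3/2,-1,0 } -> simplest -29/16
RRBRRBB: Left { -2,-15/8,-29/16 }, Right { -7/4,-3/2,-1,0 } -> simplest -57/32
RRBRRBBB: Left { -2,-15/8,-29/16,-57/32 }, Right { -7/4,-3/2,-1,0 } -> simplest -113/64
RRBRRBBBR: Left { -2,-15/8,-29/16,-57/32 }, Right { -113/64,-7/4,-3/2,-1,0 } -> simplest -227/128
RRBRRBBBRB: Left { -2,-15/8,-29/16,-57/32,-227/128 }, Right { -113/64,-7/4,-3/2,-1,0 } -> simplest -453/256
RRBRRBBBRBR: Left { -2,-15/8,-29/16,-57/32,-227/128 }, Right { -453/256,-113/64,-7/4,-3/2,-1,0 } -> simplest -907/512
RRBRRBBBRBRR: Left { -2,-15/8,-29/16,-57/32,-227/128 }, Right { -907/512,-453/256,-113/64,-7/4,-3/2,-1,0 } -> simplest -1815/1024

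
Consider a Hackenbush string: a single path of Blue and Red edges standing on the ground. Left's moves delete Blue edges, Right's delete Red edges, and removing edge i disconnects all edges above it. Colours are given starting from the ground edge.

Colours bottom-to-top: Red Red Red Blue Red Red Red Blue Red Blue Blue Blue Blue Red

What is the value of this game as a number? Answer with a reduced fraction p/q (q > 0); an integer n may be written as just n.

step 1: add Red to get R; options L={ · } R={ 0 } = -1
step 2: add Red to get RR; options L={ · } R={ -1; 0 } = -2
step 3: add Red to get RRR; options L={ · } R={ -2; -1; 0 } = -3
step 4: add Blue to get RRRB; options L={ -3 } R={ -2; -1; 0 } = -5/2
step 5: add Red to get RRRBR; options L={ -3 } R={ -5/2; -2; -1; 0 } = -11/4
step 6: add Red to get RRRBRR; options L={ -3 } R={ -11/4; -5/2; -2; -1; 0 } = -23/8
step 7: add Red to get RRRBRRR; options L={ -3 } R={ -23/8; -11/4; -5/2; -2; -1; 0 } = -47/16
step 8: add Blue to get RRRBRRRB; options L={ -3; -47/16 } R={ -23/8; -11/4; -5/2; -2; -1; 0 } = -93/32
step 9: add Red to get RRRBRRRBR; options L={ -3; -47/16 } R={ -93/32; -23/8; -11/4; -5/2; -2; -1; 0 } = -187/64
step 10: add Blue to get RRRBRRRBRB; options L={ -3; -47/16; -187/64 } R={ -93/32; -23/8; -11/4; -5/2; -2; -1; 0 } = -373/128
step 11: add Blue to get RRRBRRRBRBB; options L={ -3; -47/16; -187/64; -373/128 } R={ -93/32; -23/8; -11/4; -5/2; -2; -1; 0 } = -745/256
step 12: add Blue to get RRRBRRRBRBBB; options L={ -3; -47/16; -187/64; -373/128; -745/256 } R={ -93/32; -23/8; -11/4; -5/2; -2; -1; 0 } = -1489/512
step 13: add Blue to get RRRBRRRBRBBBB; options L={ -3; -47/16; -187/64; -373/128; -745/256; -1489/512 } R={ -93/32; -23/8; -11/4; -5/2; -2; -1; 0 } = -2977/1024
step 14: add Red to get RRRBRRRBRBBBBR; options L={ -3; -47/16; -187/64; -373/128; -745/256; -1489/512 } R={ -2977/1024; -93/32; -23/8; -11/4; -5/2; -2; -1; 0 } = -5955/2048

-5955/2048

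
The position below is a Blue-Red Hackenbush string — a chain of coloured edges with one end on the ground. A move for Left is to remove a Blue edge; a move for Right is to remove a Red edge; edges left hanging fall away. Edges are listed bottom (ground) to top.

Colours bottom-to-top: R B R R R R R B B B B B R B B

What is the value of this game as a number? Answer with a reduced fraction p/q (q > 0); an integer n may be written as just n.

-15881/16384

Recurse on prefixes of the 15-edge string R B R R R R R B B B B B R B B:
G(R) = { none | 0 } so -1
G(RB) = { -1 | 0 } so -1/2
G(RBR) = { -1 | -1/2, 0 } so -3/4
G(RBRR) = { -1 | -3/4, -1/2, 0 } so -7/8
G(RBRRR) = { -1 | -7/8, -3/4, -1/2, 0 } so -15/16
G(RBRRRR) = { -1 | -15/16, -7/8, -3/4, -1/2, 0 } so -31/32
G(RBRRRRR) = { -1 | -31/32, -15/16, -7/8, -3/4, -1/2, 0 } so -63/64
G(RBRRRRRB) = { -1, -63/64 | -31/32, -15/16, -7/8, -3/4, -1/2, 0 } so -125/128
G(RBRRRRRBB) = { -1, -63/64, -125/128 | -31/32, -15/16, -7/8, -3/4, -1/2, 0 } so -249/256
G(RBRRRRRBBB) = { -1, -63/64, -125/128, -249/256 | -31/32, -15/16, -7/8, -3/4, -1/2, 0 } so -497/512
G(RBRRRRRBBBB) = { -1, -63/64, -125/128, -249/256, -497/512 | -31/32, -15/16, -7/8, -3/4, -1/2, 0 } so -993/1024
G(RBRRRRRBBBBB) = { -1, -63/64, -125/128, -249/256, -497/512, -993/1024 | -31/32, -15/16, -7/8, -3/4, -1/2, 0 } so -1985/2048
G(RBRRRRRBBBBBR) = { -1, -63/64, -125/128, -249/256, -497/512, -993/1024 | -1985/2048, -31/32, -15/16, -7/8, -3/4, -1/2, 0 } so -3971/4096
G(RBRRRRRBBBBBRB) = { -1, -63/64, -125/128, -249/256, -497/512, -993/1024, -3971/4096 | -1985/2048, -31/32, -15/16, -7/8, -3/4, -1/2, 0 } so -7941/8192
G(RBRRRRRBBBBBRBB) = { -1, -63/64, -125/128, -249/256, -497/512, -993/1024, -3971/4096, -7941/8192 | -1985/2048, -31/32, -15/16, -7/8, -3/4, -1/2, 0 } so -15881/16384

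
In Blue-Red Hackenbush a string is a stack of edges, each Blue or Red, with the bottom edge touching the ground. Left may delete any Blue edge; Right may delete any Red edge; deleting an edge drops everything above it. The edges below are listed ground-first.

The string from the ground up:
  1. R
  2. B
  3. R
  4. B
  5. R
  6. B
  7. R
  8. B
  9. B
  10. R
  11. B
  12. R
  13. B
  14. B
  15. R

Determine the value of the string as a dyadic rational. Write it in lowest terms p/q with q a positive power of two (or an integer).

-10835/16384

1 of 15 · R · max L −∞ · min R 0 — -1
2 of 15 · RB · max L -1 · min R 0 — -1/2
3 of 15 · RBR · max L -1 · min R -1/2 — -3/4
4 of 15 · RBRB · max L -3/4 · min R -1/2 — -5/8
5 of 15 · RBRBR · max L -3/4 · min R -5/8 — -11/16
6 of 15 · RBRBRB · max L -11/16 · min R -5/8 — -21/32
7 of 15 · RBRBRBR · max L -11/16 · min R -21/32 — -43/64
8 of 15 · RBRBRBRB · max L -43/64 · min R -21/32 — -85/128
9 of 15 · RBRBRBRBB · max L -85/128 · min R -21/32 — -169/256
10 of 15 · RBRBRBRBBR · max L -85/128 · min R -169/256 — -339/512
11 of 15 · RBRBRBRBBRB · max L -339/512 · min R -169/256 — -677/1024
12 of 15 · RBRBRBRBBRBR · max L -339/512 · min R -677/1024 — -1355/2048
13 of 15 · RBRBRBRBBRBRB · max L -1355/2048 · min R -677/1024 — -2709/4096
14 of 15 · RBRBRBRBBRBRBB · max L -2709/4096 · min R -677/1024 — -5417/8192
15 of 15 · RBRBRBRBBRBRBBR · max L -2709/4096 · min R -5417/8192 — -10835/16384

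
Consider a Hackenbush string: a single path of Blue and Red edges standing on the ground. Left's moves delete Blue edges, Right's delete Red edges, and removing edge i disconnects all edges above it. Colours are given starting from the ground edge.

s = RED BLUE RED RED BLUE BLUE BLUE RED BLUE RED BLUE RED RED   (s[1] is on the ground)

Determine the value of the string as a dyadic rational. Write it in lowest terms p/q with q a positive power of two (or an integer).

R: Left { (no moves) }, Right { 0 } => simplest -1
RB: Left { -1 }, Right { 0 } => simplest -1/2
RBR: Left { -1 }, Right { -1/2, 0 } => simplest -3/4
RBRR: Left { -1 }, Right { -3/4, -1/2, 0 } => simplest -7/8
RBRRB: Left { -1, -7/8 }, Right { -3/4, -1/2, 0 } => simplest -13/16
RBRRBB: Left { -1, -7/8, -13/16 }, Right { -3/4, -1/2, 0 } => simplest -25/32
RBRRBBB: Left { -1, -7/8, -13/16, -25/32 }, Right { -3/4, -1/2, 0 } => simplest -49/64
RBRRBBBR: Left { -1, -7/8, -13/16, -25/32 }, Right { -49/64, -3/4, -1/2, 0 } => simplest -99/128
RBRRBBBRB: Left { -1, -7/8, -13/16, -25/32, -99/128 }, Right { -49/64, -3/4, -1/2, 0 } => simplest -197/256
RBRRBBBRBR: Left { -1, -7/8, -13/16, -25/32, -99/128 }, Right { -197/256, -49/64, -3/4, -1/2, 0 } => simplest -395/512
RBRRBBBRBRB: Left { -1, -7/8, -13/16, -25/32, -99/128, -395/512 }, Right { -197/256, -49/64, -3/4, -1/2, 0 } => simplest -789/1024
RBRRBBBRBRBR: Left { -1, -7/8, -13/16, -25/32, -99/128, -395/512 }, Right { -789/1024, -197/256, -49/64, -3/4, -1/2, 0 } => simplest -1579/2048
RBRRBBBRBRBRR: Left { -1, -7/8, -13/16, -25/32, -99/128, -395/512 }, Right { -1579/2048, -789/1024, -197/256, -49/64, -3/4, -1/2, 0 } => simplest -3159/4096

-3159/4096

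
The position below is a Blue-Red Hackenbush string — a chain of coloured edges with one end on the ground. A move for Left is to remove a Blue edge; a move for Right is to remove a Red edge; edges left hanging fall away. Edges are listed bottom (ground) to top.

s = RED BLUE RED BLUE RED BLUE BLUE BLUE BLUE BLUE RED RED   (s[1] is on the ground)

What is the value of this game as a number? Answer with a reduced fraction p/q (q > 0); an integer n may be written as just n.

value_1 [R]  L=[(no moves)]  R=[0]  -> -1
value_2 [RB]  L=[-1]  R=[0]  -> -1/2
value_3 [RBR]  L=[-1]  R=[-1/2; 0]  -> -3/4
value_4 [RBRB]  L=[-1; -3/4]  R=[-1/2; 0]  -> -5/8
value_5 [RBRBR]  L=[-1; -3/4]  R=[-5/8; -1/2; 0]  -> -11/16
value_6 [RBRBRB]  L=[-1; -3/4; -11/16]  R=[-5/8; -1/2; 0]  -> -21/32
value_7 [RBRBRBB]  L=[-1; -3/4; -11/16; -21/32]  R=[-5/8; -1/2; 0]  -> -41/64
value_8 [RBRBRBBB]  L=[-1; -3/4; -11/16; -21/32; -41/64]  R=[-5/8; -1/2; 0]  -> -81/128
value_9 [RBRBRBBBB]  L=[-1; -3/4; -11/16; -21/32; -41/64; -81/128]  R=[-5/8; -1/2; 0]  -> -161/256
value_10 [RBRBRBBBBB]  L=[-1; -3/4; -11/16; -21/32; -41/64; -81/128; -161/256]  R=[-5/8; -1/2; 0]  -> -321/512
value_11 [RBRBRBBBBBR]  L=[-1; -3/4; -11/16; -21/32; -41/64; -81/128; -161/256]  R=[-321/512; -5/8; -1/2; 0]  -> -643/1024
value_12 [RBRBRBBBBBRR]  L=[-1; -3/4; -11/16; -21/32; -41/64; -81/128; -161/256]  R=[-643/1024; -321/512; -5/8; -1/2; 0]  -> -1287/2048

-1287/2048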